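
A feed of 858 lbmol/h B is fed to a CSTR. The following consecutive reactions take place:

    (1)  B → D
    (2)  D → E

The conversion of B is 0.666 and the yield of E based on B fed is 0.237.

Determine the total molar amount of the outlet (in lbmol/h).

Conversion of B: B consumed = 1ξ₁ = 0.666 × 858 → ξ₁ = 571.4 lbmol/h.
Yield of E: 1ξ₂ / 858 = 0.237 → ξ₂ = 203.3 lbmol/h.
Outlet amounts (n = n₀ + Σ ν·ξ):
  B: 858 − 1(571.4) = 286.6
  D: 0 + 1(571.4) − 1(203.3) = 368.1
  E: 0 + 1(203.3) = 203.3
Total out = 286.6 + 368.1 + 203.3 = 858 lbmol/h.

858 lbmol/h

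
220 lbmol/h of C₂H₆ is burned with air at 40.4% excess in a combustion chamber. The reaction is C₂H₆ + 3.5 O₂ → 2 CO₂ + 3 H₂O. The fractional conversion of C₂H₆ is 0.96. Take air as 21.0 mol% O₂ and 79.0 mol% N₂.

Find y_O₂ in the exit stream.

0.0625

Stoichiometric O₂ = 3.5 × 220 = 770 lbmol/h; O₂ fed = 770 × 1.404 = 1081 lbmol/h.
N₂ fed = 1081 × 79/21 = 4067 lbmol/h.
Fuel reacted = 0.96 × 220 → ξ = 211.2 lbmol/h.
Outlet (n = n₀ + ν ξ):
  C₂H₆: 220 − 1(211.2) = 8.8
  O₂: 1081 − 3.5(211.2) = 341.9
  N₂: 4067 (inert)
  CO₂: 0 + 2(211.2) = 422.4
  H₂O: 0 + 3(211.2) = 633.6
Total out = 5474 lbmol/h; y_O₂ = 341.9 / 5474 = 0.06246.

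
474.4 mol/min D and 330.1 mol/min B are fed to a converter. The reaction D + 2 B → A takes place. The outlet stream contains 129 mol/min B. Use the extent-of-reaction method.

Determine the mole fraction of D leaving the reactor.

0.62

For B: n = n₀ − 2ξ → 129 = 330.1 − 2ξ, giving ξ = 100.6 mol/min.
Outlet amounts (n = n₀ + ν ξ):
  D: 474.4 − 1(100.6) = 373.8
  B: 330.1 − 2(100.6) = 129
  A: 0 + 1(100.6) = 100.6
Total out = 603.4 mol/min; y_D = 373.8 / 603.4 = 0.6196.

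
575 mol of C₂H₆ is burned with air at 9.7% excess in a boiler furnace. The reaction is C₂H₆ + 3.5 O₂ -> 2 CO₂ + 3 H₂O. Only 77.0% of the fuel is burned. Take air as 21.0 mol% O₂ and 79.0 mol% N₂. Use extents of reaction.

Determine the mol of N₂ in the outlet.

Stoichiometric O₂ = 3.5 × 575 = 2012 mol; O₂ fed = 2012 × 1.097 = 2208 mol.
N₂ fed = 2208 × 79/21 = 8305 mol.
Fuel reacted = 0.77 × 575 → ξ = 442.8 mol.
Outlet (n = n₀ + ν ξ):
  C₂H₆: 575 − 1(442.8) = 132.2
  O₂: 2208 − 3.5(442.8) = 658.1
  N₂: 8305 (inert)
  CO₂: 0 + 2(442.8) = 885.5
  H₂O: 0 + 3(442.8) = 1328

8310 mol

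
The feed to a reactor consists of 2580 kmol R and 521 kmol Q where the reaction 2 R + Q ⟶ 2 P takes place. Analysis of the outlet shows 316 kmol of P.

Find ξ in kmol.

ξ = 158 kmol

For P: n = n₀ + 2ξ → 316 = 0 + 2ξ, giving ξ = 158 kmol.
Outlet amounts (n = n₀ + ν ξ):
  R: 2580 − 2(158) = 2264
  Q: 521 − 1(158) = 363
  P: 0 + 2(158) = 316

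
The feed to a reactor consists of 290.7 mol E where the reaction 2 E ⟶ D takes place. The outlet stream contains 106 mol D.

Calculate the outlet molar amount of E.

78.7 mol

For D: n = n₀ + 1ξ → 106 = 0 + 1ξ, giving ξ = 106 mol.
Outlet amounts (n = n₀ + ν ξ):
  E: 290.7 − 2(106) = 78.7
  D: 0 + 1(106) = 106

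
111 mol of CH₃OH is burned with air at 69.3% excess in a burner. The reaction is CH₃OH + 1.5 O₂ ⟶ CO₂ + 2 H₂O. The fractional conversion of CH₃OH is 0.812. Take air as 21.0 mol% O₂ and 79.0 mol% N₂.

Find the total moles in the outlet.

1500 mol

Stoichiometric O₂ = 1.5 × 111 = 166.5 mol; O₂ fed = 166.5 × 1.693 = 281.9 mol.
N₂ fed = 281.9 × 79/21 = 1060 mol.
Fuel reacted = 0.812 × 111 → ξ = 90.13 mol.
Outlet (n = n₀ + ν ξ):
  CH₃OH: 111 − 1(90.13) = 20.87
  O₂: 281.9 − 1.5(90.13) = 146.7
  N₂: 1060 (inert)
  CO₂: 0 + 1(90.13) = 90.13
  H₂O: 0 + 2(90.13) = 180.3
Total out = 20.87 + 146.7 + 1060 + 90.13 + 180.3 = 1498 mol.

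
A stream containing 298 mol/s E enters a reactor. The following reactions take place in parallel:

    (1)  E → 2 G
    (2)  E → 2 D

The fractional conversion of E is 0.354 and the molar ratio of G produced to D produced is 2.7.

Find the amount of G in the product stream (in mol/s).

Conversion of E: E consumed = 0.354 × 298 = 105.5 mol/s = 1ξ₁ + 1ξ₂.
Selectivity: 2ξ₁ / (2ξ₂) = 2.7 → ξ₁ = 2.7 ξ₂.
Substitute: (1·2.7 + 1) ξ₂ = 105.5 → ξ₂ = 28.51 mol/s, ξ₁ = 76.98 mol/s.
Outlet amounts (n = n₀ + Σ ν·ξ):
  E: 298 − 1(76.98) − 1(28.51) = 192.5
  G: 0 + 2(76.98) = 154
  D: 0 + 2(28.51) = 57.02

154 mol/s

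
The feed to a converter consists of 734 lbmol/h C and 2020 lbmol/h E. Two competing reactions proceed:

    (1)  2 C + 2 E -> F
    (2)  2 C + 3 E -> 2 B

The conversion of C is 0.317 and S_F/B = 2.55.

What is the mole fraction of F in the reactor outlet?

Conversion of C: C consumed = 0.317 × 734 = 232.7 lbmol/h = 2ξ₁ + 2ξ₂.
Selectivity: 1ξ₁ / (2ξ₂) = 2.55 → ξ₁ = 5.1 ξ₂.
Substitute: (2·5.1 + 2) ξ₂ = 232.7 → ξ₂ = 19.07 lbmol/h, ξ₁ = 97.27 lbmol/h.
Outlet amounts (n = n₀ + Σ ν·ξ):
  C: 734 − 2(97.27) − 2(19.07) = 501.3
  E: 2020 − 2(97.27) − 3(19.07) = 1768
  F: 0 + 1(97.27) = 97.27
  B: 0 + 2(19.07) = 38.14
Total out = 2405 lbmol/h; y_F = 97.27 / 2405 = 0.04044.

0.0404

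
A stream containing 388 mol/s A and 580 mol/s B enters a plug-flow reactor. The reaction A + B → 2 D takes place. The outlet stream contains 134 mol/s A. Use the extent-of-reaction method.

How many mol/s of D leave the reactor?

For A: n = n₀ − 1ξ → 134 = 388 − 1ξ, giving ξ = 254 mol/s.
Outlet amounts (n = n₀ + ν ξ):
  A: 388 − 1(254) = 134
  B: 580 − 1(254) = 326
  D: 0 + 2(254) = 508

508 mol/s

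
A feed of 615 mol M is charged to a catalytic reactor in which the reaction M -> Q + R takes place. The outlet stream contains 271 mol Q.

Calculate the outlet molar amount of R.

271 mol

For Q: n = n₀ + 1ξ → 271 = 0 + 1ξ, giving ξ = 271 mol.
Outlet amounts (n = n₀ + ν ξ):
  M: 615 − 1(271) = 344
  Q: 0 + 1(271) = 271
  R: 0 + 1(271) = 271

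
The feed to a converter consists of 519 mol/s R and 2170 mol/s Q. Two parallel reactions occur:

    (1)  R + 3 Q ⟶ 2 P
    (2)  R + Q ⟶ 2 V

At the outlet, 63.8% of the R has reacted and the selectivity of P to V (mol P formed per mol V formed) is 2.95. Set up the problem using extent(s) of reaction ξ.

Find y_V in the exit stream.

Conversion of R: R consumed = 0.638 × 519 = 331.1 mol/s = 1ξ₁ + 1ξ₂.
Selectivity: 2ξ₁ / (2ξ₂) = 2.95 → ξ₁ = 2.95 ξ₂.
Substitute: (1·2.95 + 1) ξ₂ = 331.1 → ξ₂ = 83.83 mol/s, ξ₁ = 247.3 mol/s.
Outlet amounts (n = n₀ + Σ ν·ξ):
  R: 519 − 1(247.3) − 1(83.83) = 187.9
  Q: 2170 − 3(247.3) − 1(83.83) = 1344
  P: 0 + 2(247.3) = 494.6
  V: 0 + 2(83.83) = 167.7
Total out = 2194 mol/s; y_V = 167.7 / 2194 = 0.0764.

0.0764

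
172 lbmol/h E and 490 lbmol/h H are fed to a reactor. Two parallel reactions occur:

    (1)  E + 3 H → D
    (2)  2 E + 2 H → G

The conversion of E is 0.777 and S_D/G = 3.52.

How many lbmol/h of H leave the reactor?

Conversion of E: E consumed = 0.777 × 172 = 133.6 lbmol/h = 1ξ₁ + 2ξ₂.
Selectivity: 1ξ₁ / (1ξ₂) = 3.52 → ξ₁ = 3.52 ξ₂.
Substitute: (1·3.52 + 2) ξ₂ = 133.6 → ξ₂ = 24.21 lbmol/h, ξ₁ = 85.22 lbmol/h.
Outlet amounts (n = n₀ + Σ ν·ξ):
  E: 172 − 1(85.22) − 2(24.21) = 38.36
  H: 490 − 3(85.22) − 2(24.21) = 185.9
  D: 0 + 1(85.22) = 85.22
  G: 0 + 1(24.21) = 24.21

186 lbmol/h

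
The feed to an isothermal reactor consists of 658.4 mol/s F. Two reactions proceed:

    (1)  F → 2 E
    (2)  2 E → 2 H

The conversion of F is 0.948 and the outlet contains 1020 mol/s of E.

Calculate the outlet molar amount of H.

Conversion of F: F consumed = 1ξ₁ = 0.948 × 658.4 → ξ₁ = 624.2 mol/s.
E balance: n_E = 0 + 2ξ₁ − 2ξ₂ = 1020 → ξ₂ = (2·624.2 − 1020)/2 = 114.2 mol/s.
Outlet amounts (n = n₀ + Σ ν·ξ):
  F: 658.4 − 1(624.2) = 34.24
  E: 0 + 2(624.2) − 2(114.2) = 1020
  H: 0 + 2(114.2) = 228.3

228 mol/s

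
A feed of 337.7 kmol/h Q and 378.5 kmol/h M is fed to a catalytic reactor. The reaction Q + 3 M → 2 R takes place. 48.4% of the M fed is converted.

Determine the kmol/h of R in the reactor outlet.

M reacted = 0.484 × 378.5 = 183.2 kmol/h; ν_M = −3, so ξ = 183.2/3 = 61.06 kmol/h.
Outlet amounts (n = n₀ + ν ξ):
  Q: 337.7 − 1(61.06) = 276.6
  M: 378.5 − 3(61.06) = 195.3
  R: 0 + 2(61.06) = 122.1

122 kmol/h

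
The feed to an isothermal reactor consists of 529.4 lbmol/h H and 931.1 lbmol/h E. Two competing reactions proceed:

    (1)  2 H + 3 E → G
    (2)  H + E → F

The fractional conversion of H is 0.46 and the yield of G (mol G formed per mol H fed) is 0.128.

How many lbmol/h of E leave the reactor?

Yield of G: 1ξ₁ / 529.4 = 0.128 → ξ₁ = 67.76 lbmol/h.
Conversion of H: 2ξ₁ + 1ξ₂ = 0.46 × 529.4 = 243.5 → ξ₂ = 108 lbmol/h.
Outlet amounts (n = n₀ + Σ ν·ξ):
  H: 529.4 − 2(67.76) − 1(108) = 285.9
  E: 931.1 − 3(67.76) − 1(108) = 619.8
  G: 0 + 1(67.76) = 67.76
  F: 0 + 1(108) = 108

620 lbmol/h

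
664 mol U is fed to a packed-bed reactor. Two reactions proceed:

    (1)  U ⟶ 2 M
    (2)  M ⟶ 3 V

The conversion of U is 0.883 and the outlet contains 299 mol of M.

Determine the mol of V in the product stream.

Conversion of U: U consumed = 1ξ₁ = 0.883 × 664 → ξ₁ = 586.3 mol.
M balance: n_M = 0 + 2ξ₁ − 1ξ₂ = 299 → ξ₂ = (2·586.3 − 299)/1 = 873.6 mol.
Outlet amounts (n = n₀ + Σ ν·ξ):
  U: 664 − 1(586.3) = 77.69
  M: 0 + 2(586.3) − 1(873.6) = 299
  V: 0 + 3(873.6) = 2621

2620 mol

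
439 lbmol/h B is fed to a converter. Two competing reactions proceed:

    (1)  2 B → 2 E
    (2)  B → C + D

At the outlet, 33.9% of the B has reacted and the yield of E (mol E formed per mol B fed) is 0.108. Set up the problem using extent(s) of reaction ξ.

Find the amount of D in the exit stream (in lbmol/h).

101 lbmol/h

Yield of E: 2ξ₁ / 439 = 0.108 → ξ₁ = 23.71 lbmol/h.
Conversion of B: 2ξ₁ + 1ξ₂ = 0.339 × 439 = 148.8 → ξ₂ = 101.4 lbmol/h.
Outlet amounts (n = n₀ + Σ ν·ξ):
  B: 439 − 2(23.71) − 1(101.4) = 290.2
  E: 0 + 2(23.71) = 47.41
  C: 0 + 1(101.4) = 101.4
  D: 0 + 1(101.4) = 101.4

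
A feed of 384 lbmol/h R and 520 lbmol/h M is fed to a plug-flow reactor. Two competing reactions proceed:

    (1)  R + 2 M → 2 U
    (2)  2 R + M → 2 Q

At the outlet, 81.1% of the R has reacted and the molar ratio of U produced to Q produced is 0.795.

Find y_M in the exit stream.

0.329

Conversion of R: R consumed = 0.811 × 384 = 311.4 lbmol/h = 1ξ₁ + 2ξ₂.
Selectivity: 2ξ₁ / (2ξ₂) = 0.795 → ξ₁ = 0.795 ξ₂.
Substitute: (1·0.795 + 2) ξ₂ = 311.4 → ξ₂ = 111.4 lbmol/h, ξ₁ = 88.58 lbmol/h.
Outlet amounts (n = n₀ + Σ ν·ξ):
  R: 384 − 1(88.58) − 2(111.4) = 72.58
  M: 520 − 2(88.58) − 1(111.4) = 231.4
  U: 0 + 2(88.58) = 177.2
  Q: 0 + 2(111.4) = 222.8
Total out = 704 lbmol/h; y_M = 231.4 / 704 = 0.3287.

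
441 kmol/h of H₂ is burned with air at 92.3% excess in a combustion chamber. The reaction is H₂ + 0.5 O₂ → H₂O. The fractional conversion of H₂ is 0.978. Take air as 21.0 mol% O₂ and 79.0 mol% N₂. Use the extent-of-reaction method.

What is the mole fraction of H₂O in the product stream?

Stoichiometric O₂ = 0.5 × 441 = 220.5 kmol/h; O₂ fed = 220.5 × 1.923 = 424 kmol/h.
N₂ fed = 424 × 79/21 = 1595 kmol/h.
Fuel reacted = 0.978 × 441 → ξ = 431.3 kmol/h.
Outlet (n = n₀ + ν ξ):
  H₂: 441 − 1(431.3) = 9.702
  O₂: 424 − 0.5(431.3) = 208.4
  N₂: 1595 (inert)
  H₂O: 0 + 1(431.3) = 431.3
Total out = 2245 kmol/h; y_H₂O = 431.3 / 2245 = 0.1922.

0.192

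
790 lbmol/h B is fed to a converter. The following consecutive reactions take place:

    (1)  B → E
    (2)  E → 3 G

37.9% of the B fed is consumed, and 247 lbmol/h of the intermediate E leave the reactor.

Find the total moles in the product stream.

895 lbmol/h

Conversion of B: B consumed = 1ξ₁ = 0.379 × 790 → ξ₁ = 299.4 lbmol/h.
E balance: n_E = 0 + 1ξ₁ − 1ξ₂ = 247 → ξ₂ = (1·299.4 − 247)/1 = 52.41 lbmol/h.
Outlet amounts (n = n₀ + Σ ν·ξ):
  B: 790 − 1(299.4) = 490.6
  E: 0 + 1(299.4) − 1(52.41) = 247
  G: 0 + 3(52.41) = 157.2
Total out = 490.6 + 247 + 157.2 = 894.8 lbmol/h.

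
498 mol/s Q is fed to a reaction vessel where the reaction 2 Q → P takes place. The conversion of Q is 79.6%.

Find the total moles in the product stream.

300 mol/s

Q reacted = 0.796 × 498 = 396.4 mol/s; ν_Q = −2, so ξ = 396.4/2 = 198.2 mol/s.
Outlet amounts (n = n₀ + ν ξ):
  Q: 498 − 2(198.2) = 101.6
  P: 0 + 1(198.2) = 198.2
Total out = 101.6 + 198.2 = 299.8 mol/s.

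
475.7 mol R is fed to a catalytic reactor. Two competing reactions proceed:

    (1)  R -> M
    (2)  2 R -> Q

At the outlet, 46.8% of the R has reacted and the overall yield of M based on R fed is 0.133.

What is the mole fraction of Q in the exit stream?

0.201

Yield of M: 1ξ₁ / 475.7 = 0.133 → ξ₁ = 63.27 mol.
Conversion of R: 1ξ₁ + 2ξ₂ = 0.468 × 475.7 = 222.6 → ξ₂ = 79.68 mol.
Outlet amounts (n = n₀ + Σ ν·ξ):
  R: 475.7 − 1(63.27) − 2(79.68) = 253.1
  M: 0 + 1(63.27) = 63.27
  Q: 0 + 1(79.68) = 79.68
Total out = 396 mol; y_Q = 79.68 / 396 = 0.2012.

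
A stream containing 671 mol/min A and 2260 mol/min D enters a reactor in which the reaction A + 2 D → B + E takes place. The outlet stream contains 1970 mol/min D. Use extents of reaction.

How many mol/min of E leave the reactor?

145 mol/min

For D: n = n₀ − 2ξ → 1970 = 2260 − 2ξ, giving ξ = 145 mol/min.
Outlet amounts (n = n₀ + ν ξ):
  A: 671 − 1(145) = 526
  D: 2260 − 2(145) = 1970
  B: 0 + 1(145) = 145
  E: 0 + 1(145) = 145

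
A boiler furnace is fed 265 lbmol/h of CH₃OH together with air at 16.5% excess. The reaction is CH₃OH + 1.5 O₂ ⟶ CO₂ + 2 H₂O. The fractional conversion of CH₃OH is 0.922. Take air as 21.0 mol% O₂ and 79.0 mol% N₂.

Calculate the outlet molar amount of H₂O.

Stoichiometric O₂ = 1.5 × 265 = 397.5 lbmol/h; O₂ fed = 397.5 × 1.165 = 463.1 lbmol/h.
N₂ fed = 463.1 × 79/21 = 1742 lbmol/h.
Fuel reacted = 0.922 × 265 → ξ = 244.3 lbmol/h.
Outlet (n = n₀ + ν ξ):
  CH₃OH: 265 − 1(244.3) = 20.67
  O₂: 463.1 − 1.5(244.3) = 96.59
  N₂: 1742 (inert)
  CO₂: 0 + 1(244.3) = 244.3
  H₂O: 0 + 2(244.3) = 488.7

489 lbmol/h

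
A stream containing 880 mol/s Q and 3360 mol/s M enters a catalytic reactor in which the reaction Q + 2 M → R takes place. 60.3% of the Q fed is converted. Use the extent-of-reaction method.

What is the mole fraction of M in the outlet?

0.723

Q reacted = 0.603 × 880 = 530.6 mol/s; ν_Q = −1, so ξ = 530.6/1 = 530.6 mol/s.
Outlet amounts (n = n₀ + ν ξ):
  Q: 880 − 1(530.6) = 349.4
  M: 3360 − 2(530.6) = 2299
  R: 0 + 1(530.6) = 530.6
Total out = 3179 mol/s; y_M = 2299 / 3179 = 0.7232.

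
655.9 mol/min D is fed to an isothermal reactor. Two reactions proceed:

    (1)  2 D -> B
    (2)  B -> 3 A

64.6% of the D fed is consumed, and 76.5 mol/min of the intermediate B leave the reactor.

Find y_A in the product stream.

Conversion of D: D consumed = 2ξ₁ = 0.646 × 655.9 → ξ₁ = 211.9 mol/min.
B balance: n_B = 0 + 1ξ₁ − 1ξ₂ = 76.5 → ξ₂ = (1·211.9 − 76.5)/1 = 135.4 mol/min.
Outlet amounts (n = n₀ + Σ ν·ξ):
  D: 655.9 − 2(211.9) = 232.2
  B: 0 + 1(211.9) − 1(135.4) = 76.5
  A: 0 + 3(135.4) = 406.1
Total out = 714.8 mol/min; y_A = 406.1 / 714.8 = 0.5681.

0.568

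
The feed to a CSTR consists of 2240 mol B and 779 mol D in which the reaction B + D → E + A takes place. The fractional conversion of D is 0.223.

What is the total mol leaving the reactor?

D reacted = 0.223 × 779 = 173.7 mol; ν_D = −1, so ξ = 173.7/1 = 173.7 mol.
Outlet amounts (n = n₀ + ν ξ):
  B: 2240 − 1(173.7) = 2066
  D: 779 − 1(173.7) = 605.3
  E: 0 + 1(173.7) = 173.7
  A: 0 + 1(173.7) = 173.7
Total out = 2066 + 605.3 + 173.7 + 173.7 = 3019 mol.

3020 mol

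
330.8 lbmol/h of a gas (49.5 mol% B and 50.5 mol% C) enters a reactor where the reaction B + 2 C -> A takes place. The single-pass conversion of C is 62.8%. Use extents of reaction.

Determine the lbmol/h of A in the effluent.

52.5 lbmol/h

C reacted = 0.628 × 167.1 = 104.9 lbmol/h; ν_C = −2, so ξ = 104.9/2 = 52.45 lbmol/h.
Outlet amounts (n = n₀ + ν ξ):
  B: 163.7 − 1(52.45) = 111.3
  C: 167.1 − 2(52.45) = 62.14
  A: 0 + 1(52.45) = 52.45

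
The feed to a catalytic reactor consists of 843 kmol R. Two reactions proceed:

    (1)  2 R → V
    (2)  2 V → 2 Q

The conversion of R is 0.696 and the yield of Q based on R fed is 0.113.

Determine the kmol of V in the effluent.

Conversion of R: R consumed = 2ξ₁ = 0.696 × 843 → ξ₁ = 293.4 kmol.
Yield of Q: 2ξ₂ / 843 = 0.113 → ξ₂ = 47.63 kmol.
Outlet amounts (n = n₀ + Σ ν·ξ):
  R: 843 − 2(293.4) = 256.3
  V: 0 + 1(293.4) − 2(47.63) = 198.1
  Q: 0 + 2(47.63) = 95.26

198 kmol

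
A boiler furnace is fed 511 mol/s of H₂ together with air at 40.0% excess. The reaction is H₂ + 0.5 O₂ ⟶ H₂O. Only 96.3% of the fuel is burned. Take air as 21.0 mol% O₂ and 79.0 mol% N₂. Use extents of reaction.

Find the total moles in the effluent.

Stoichiometric O₂ = 0.5 × 511 = 255.5 mol/s; O₂ fed = 255.5 × 1.400 = 357.7 mol/s.
N₂ fed = 357.7 × 79/21 = 1346 mol/s.
Fuel reacted = 0.963 × 511 → ξ = 492.1 mol/s.
Outlet (n = n₀ + ν ξ):
  H₂: 511 − 1(492.1) = 18.91
  O₂: 357.7 − 0.5(492.1) = 111.7
  N₂: 1346 (inert)
  H₂O: 0 + 1(492.1) = 492.1
Total out = 18.91 + 111.7 + 1346 + 492.1 = 1968 mol/s.

1970 mol/s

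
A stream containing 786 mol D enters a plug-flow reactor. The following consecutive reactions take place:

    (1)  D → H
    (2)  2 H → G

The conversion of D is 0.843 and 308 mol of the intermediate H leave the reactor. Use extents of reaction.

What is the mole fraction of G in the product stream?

0.291

Conversion of D: D consumed = 1ξ₁ = 0.843 × 786 → ξ₁ = 662.6 mol.
H balance: n_H = 0 + 1ξ₁ − 2ξ₂ = 308 → ξ₂ = (1·662.6 − 308)/2 = 177.3 mol.
Outlet amounts (n = n₀ + Σ ν·ξ):
  D: 786 − 1(662.6) = 123.4
  H: 0 + 1(662.6) − 2(177.3) = 308
  G: 0 + 1(177.3) = 177.3
Total out = 608.7 mol; y_G = 177.3 / 608.7 = 0.2913.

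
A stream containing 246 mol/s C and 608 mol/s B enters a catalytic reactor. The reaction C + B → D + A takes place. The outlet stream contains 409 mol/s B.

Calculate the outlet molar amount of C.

47 mol/s

For B: n = n₀ − 1ξ → 409 = 608 − 1ξ, giving ξ = 199 mol/s.
Outlet amounts (n = n₀ + ν ξ):
  C: 246 − 1(199) = 47
  B: 608 − 1(199) = 409
  D: 0 + 1(199) = 199
  A: 0 + 1(199) = 199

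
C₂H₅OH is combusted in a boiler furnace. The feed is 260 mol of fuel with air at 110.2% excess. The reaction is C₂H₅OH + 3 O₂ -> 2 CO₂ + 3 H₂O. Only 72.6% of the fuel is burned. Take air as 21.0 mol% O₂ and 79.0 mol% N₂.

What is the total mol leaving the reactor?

8260 mol

Stoichiometric O₂ = 3 × 260 = 780 mol; O₂ fed = 780 × 2.102 = 1640 mol.
N₂ fed = 1640 × 79/21 = 6168 mol.
Fuel reacted = 0.726 × 260 → ξ = 188.8 mol.
Outlet (n = n₀ + ν ξ):
  C₂H₅OH: 260 − 1(188.8) = 71.24
  O₂: 1640 − 3(188.8) = 1073
  N₂: 6168 (inert)
  CO₂: 0 + 2(188.8) = 377.5
  H₂O: 0 + 3(188.8) = 566.3
Total out = 71.24 + 1073 + 6168 + 377.5 + 566.3 = 8256 mol.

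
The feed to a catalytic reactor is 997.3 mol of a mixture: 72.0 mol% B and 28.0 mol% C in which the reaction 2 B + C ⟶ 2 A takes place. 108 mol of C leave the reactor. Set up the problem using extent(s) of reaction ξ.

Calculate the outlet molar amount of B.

376 mol

For C: n = n₀ − 1ξ → 108 = 279.2 − 1ξ, giving ξ = 171.2 mol.
Outlet amounts (n = n₀ + ν ξ):
  B: 718.1 − 2(171.2) = 375.6
  C: 279.2 − 1(171.2) = 108
  A: 0 + 2(171.2) = 342.5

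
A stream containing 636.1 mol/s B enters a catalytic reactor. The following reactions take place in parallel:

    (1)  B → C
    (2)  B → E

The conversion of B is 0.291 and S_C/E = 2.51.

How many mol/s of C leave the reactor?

Conversion of B: B consumed = 0.291 × 636.1 = 185.1 mol/s = 1ξ₁ + 1ξ₂.
Selectivity: 1ξ₁ / (1ξ₂) = 2.51 → ξ₁ = 2.51 ξ₂.
Substitute: (1·2.51 + 1) ξ₂ = 185.1 → ξ₂ = 52.74 mol/s, ξ₁ = 132.4 mol/s.
Outlet amounts (n = n₀ + Σ ν·ξ):
  B: 636.1 − 1(132.4) − 1(52.74) = 451
  C: 0 + 1(132.4) = 132.4
  E: 0 + 1(52.74) = 52.74

132 mol/s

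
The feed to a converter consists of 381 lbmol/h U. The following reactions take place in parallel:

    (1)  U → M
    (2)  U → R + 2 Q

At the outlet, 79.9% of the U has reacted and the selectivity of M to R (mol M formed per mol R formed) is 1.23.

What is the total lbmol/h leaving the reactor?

Conversion of U: U consumed = 0.799 × 381 = 304.4 lbmol/h = 1ξ₁ + 1ξ₂.
Selectivity: 1ξ₁ / (1ξ₂) = 1.23 → ξ₁ = 1.23 ξ₂.
Substitute: (1·1.23 + 1) ξ₂ = 304.4 → ξ₂ = 136.5 lbmol/h, ξ₁ = 167.9 lbmol/h.
Outlet amounts (n = n₀ + Σ ν·ξ):
  U: 381 − 1(167.9) − 1(136.5) = 76.58
  M: 0 + 1(167.9) = 167.9
  R: 0 + 1(136.5) = 136.5
  Q: 0 + 2(136.5) = 273
Total out = 76.58 + 167.9 + 136.5 + 273 = 654 lbmol/h.

654 lbmol/h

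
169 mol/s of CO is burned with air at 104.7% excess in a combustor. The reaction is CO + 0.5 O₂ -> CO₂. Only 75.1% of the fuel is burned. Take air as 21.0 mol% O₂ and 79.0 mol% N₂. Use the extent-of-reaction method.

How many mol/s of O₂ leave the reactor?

110 mol/s

Stoichiometric O₂ = 0.5 × 169 = 84.5 mol/s; O₂ fed = 84.5 × 2.047 = 173 mol/s.
N₂ fed = 173 × 79/21 = 650.7 mol/s.
Fuel reacted = 0.751 × 169 → ξ = 126.9 mol/s.
Outlet (n = n₀ + ν ξ):
  CO: 169 − 1(126.9) = 42.08
  O₂: 173 − 0.5(126.9) = 109.5
  N₂: 650.7 (inert)
  CO₂: 0 + 1(126.9) = 126.9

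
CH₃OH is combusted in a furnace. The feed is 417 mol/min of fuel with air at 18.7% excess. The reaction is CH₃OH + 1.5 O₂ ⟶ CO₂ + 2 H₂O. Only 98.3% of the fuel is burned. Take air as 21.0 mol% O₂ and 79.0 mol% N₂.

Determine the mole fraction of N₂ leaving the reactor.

0.672

Stoichiometric O₂ = 1.5 × 417 = 625.5 mol/min; O₂ fed = 625.5 × 1.187 = 742.5 mol/min.
N₂ fed = 742.5 × 79/21 = 2793 mol/min.
Fuel reacted = 0.983 × 417 → ξ = 409.9 mol/min.
Outlet (n = n₀ + ν ξ):
  CH₃OH: 417 − 1(409.9) = 7.089
  O₂: 742.5 − 1.5(409.9) = 127.6
  N₂: 2793 (inert)
  CO₂: 0 + 1(409.9) = 409.9
  H₂O: 0 + 2(409.9) = 819.8
Total out = 4158 mol/min; y_N₂ = 2793 / 4158 = 0.6718.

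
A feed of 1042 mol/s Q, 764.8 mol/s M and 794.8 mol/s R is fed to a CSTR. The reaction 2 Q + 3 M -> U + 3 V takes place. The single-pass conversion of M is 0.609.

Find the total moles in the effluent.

M reacted = 0.609 × 764.8 = 465.8 mol/s; ν_M = −3, so ξ = 465.8/3 = 155.3 mol/s.
Outlet amounts (n = n₀ + ν ξ):
  Q: 1042 − 2(155.3) = 731.5
  M: 764.8 − 3(155.3) = 299
  U: 0 + 1(155.3) = 155.3
  V: 0 + 3(155.3) = 465.8
  R: 794.8 (inert)
Total out = 731.5 + 299 + 155.3 + 465.8 + 794.8 = 2446 mol/s.

2450 mol/s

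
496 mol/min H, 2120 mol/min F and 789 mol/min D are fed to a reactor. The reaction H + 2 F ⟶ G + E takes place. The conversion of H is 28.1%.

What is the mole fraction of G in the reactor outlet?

0.0427

H reacted = 0.281 × 496 = 139.4 mol/min; ν_H = −1, so ξ = 139.4/1 = 139.4 mol/min.
Outlet amounts (n = n₀ + ν ξ):
  H: 496 − 1(139.4) = 356.6
  F: 2120 − 2(139.4) = 1841
  G: 0 + 1(139.4) = 139.4
  E: 0 + 1(139.4) = 139.4
  D: 789 (inert)
Total out = 3266 mol/min; y_G = 139.4 / 3266 = 0.04268.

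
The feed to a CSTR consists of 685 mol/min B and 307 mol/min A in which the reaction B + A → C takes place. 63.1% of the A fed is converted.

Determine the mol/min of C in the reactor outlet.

A reacted = 0.631 × 307 = 193.7 mol/min; ν_A = −1, so ξ = 193.7/1 = 193.7 mol/min.
Outlet amounts (n = n₀ + ν ξ):
  B: 685 − 1(193.7) = 491.3
  A: 307 − 1(193.7) = 113.3
  C: 0 + 1(193.7) = 193.7

194 mol/min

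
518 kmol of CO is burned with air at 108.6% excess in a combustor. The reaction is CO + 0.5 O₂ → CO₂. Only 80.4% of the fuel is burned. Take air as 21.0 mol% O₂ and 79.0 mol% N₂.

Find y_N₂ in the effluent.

Stoichiometric O₂ = 0.5 × 518 = 259 kmol; O₂ fed = 259 × 2.086 = 540.3 kmol.
N₂ fed = 540.3 × 79/21 = 2032 kmol.
Fuel reacted = 0.804 × 518 → ξ = 416.5 kmol.
Outlet (n = n₀ + ν ξ):
  CO: 518 − 1(416.5) = 101.5
  O₂: 540.3 − 0.5(416.5) = 332
  N₂: 2032 (inert)
  CO₂: 0 + 1(416.5) = 416.5
Total out = 2882 kmol; y_N₂ = 2032 / 2882 = 0.7051.

0.705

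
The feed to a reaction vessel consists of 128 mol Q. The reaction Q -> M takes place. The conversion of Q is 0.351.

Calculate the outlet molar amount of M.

Q reacted = 0.351 × 128 = 44.93 mol; ν_Q = −1, so ξ = 44.93/1 = 44.93 mol.
Outlet amounts (n = n₀ + ν ξ):
  Q: 128 − 1(44.93) = 83.07
  M: 0 + 1(44.93) = 44.93

44.9 mol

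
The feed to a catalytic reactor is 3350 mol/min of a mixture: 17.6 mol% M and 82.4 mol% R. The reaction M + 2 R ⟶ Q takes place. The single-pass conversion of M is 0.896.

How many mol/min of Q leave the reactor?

M reacted = 0.896 × 589.6 = 528.3 mol/min; ν_M = −1, so ξ = 528.3/1 = 528.3 mol/min.
Outlet amounts (n = n₀ + ν ξ):
  M: 589.6 − 1(528.3) = 61.32
  R: 2760 − 2(528.3) = 1704
  Q: 0 + 1(528.3) = 528.3

528 mol/min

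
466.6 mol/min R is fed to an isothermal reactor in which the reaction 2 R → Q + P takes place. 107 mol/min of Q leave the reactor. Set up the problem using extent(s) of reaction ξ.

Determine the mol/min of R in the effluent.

For Q: n = n₀ + 1ξ → 107 = 0 + 1ξ, giving ξ = 107 mol/min.
Outlet amounts (n = n₀ + ν ξ):
  R: 466.6 − 2(107) = 252.6
  Q: 0 + 1(107) = 107
  P: 0 + 1(107) = 107

253 mol/min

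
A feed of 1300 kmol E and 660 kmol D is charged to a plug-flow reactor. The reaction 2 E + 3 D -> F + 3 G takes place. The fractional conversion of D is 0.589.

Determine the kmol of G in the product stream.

389 kmol

D reacted = 0.589 × 660 = 388.7 kmol; ν_D = −3, so ξ = 388.7/3 = 129.6 kmol.
Outlet amounts (n = n₀ + ν ξ):
  E: 1300 − 2(129.6) = 1041
  D: 660 − 3(129.6) = 271.3
  F: 0 + 1(129.6) = 129.6
  G: 0 + 3(129.6) = 388.7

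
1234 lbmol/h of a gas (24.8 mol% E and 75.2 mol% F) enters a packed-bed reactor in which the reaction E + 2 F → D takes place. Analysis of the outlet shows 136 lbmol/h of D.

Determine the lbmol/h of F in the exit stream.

For D: n = n₀ + 1ξ → 136 = 0 + 1ξ, giving ξ = 136 lbmol/h.
Outlet amounts (n = n₀ + ν ξ):
  E: 306 − 1(136) = 170
  F: 928 − 2(136) = 656
  D: 0 + 1(136) = 136

656 lbmol/h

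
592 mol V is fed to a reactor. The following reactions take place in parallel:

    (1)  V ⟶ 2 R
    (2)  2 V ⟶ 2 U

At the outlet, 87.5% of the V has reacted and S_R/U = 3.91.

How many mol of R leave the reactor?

Conversion of V: V consumed = 0.875 × 592 = 518 mol = 1ξ₁ + 2ξ₂.
Selectivity: 2ξ₁ / (2ξ₂) = 3.91 → ξ₁ = 3.91 ξ₂.
Substitute: (1·3.91 + 2) ξ₂ = 518 → ξ₂ = 87.65 mol, ξ₁ = 342.7 mol.
Outlet amounts (n = n₀ + Σ ν·ξ):
  V: 592 − 1(342.7) − 2(87.65) = 74
  R: 0 + 2(342.7) = 685.4
  U: 0 + 2(87.65) = 175.3

685 mol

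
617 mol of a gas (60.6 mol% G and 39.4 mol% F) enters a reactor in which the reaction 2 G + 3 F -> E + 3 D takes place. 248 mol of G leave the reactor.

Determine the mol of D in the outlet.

189 mol

For G: n = n₀ − 2ξ → 248 = 373.9 − 2ξ, giving ξ = 62.95 mol.
Outlet amounts (n = n₀ + ν ξ):
  G: 373.9 − 2(62.95) = 248
  F: 243.1 − 3(62.95) = 54.24
  E: 0 + 1(62.95) = 62.95
  D: 0 + 3(62.95) = 188.9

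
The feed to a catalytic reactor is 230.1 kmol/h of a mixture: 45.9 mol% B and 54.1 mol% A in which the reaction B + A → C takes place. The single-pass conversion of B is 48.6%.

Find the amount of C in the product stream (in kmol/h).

51.3 kmol/h

B reacted = 0.486 × 105.6 = 51.33 kmol/h; ν_B = −1, so ξ = 51.33/1 = 51.33 kmol/h.
Outlet amounts (n = n₀ + ν ξ):
  B: 105.6 − 1(51.33) = 54.29
  A: 124.5 − 1(51.33) = 73.15
  C: 0 + 1(51.33) = 51.33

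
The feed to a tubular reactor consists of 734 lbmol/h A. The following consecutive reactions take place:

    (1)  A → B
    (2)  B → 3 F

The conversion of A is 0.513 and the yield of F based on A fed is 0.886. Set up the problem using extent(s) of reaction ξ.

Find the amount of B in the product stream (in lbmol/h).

160 lbmol/h

Conversion of A: A consumed = 1ξ₁ = 0.513 × 734 → ξ₁ = 376.5 lbmol/h.
Yield of F: 3ξ₂ / 734 = 0.886 → ξ₂ = 216.8 lbmol/h.
Outlet amounts (n = n₀ + Σ ν·ξ):
  A: 734 − 1(376.5) = 357.5
  B: 0 + 1(376.5) − 1(216.8) = 159.8
  F: 0 + 3(216.8) = 650.3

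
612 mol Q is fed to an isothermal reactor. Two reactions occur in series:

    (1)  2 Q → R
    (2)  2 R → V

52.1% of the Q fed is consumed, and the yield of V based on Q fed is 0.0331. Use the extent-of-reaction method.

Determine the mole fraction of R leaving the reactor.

Conversion of Q: Q consumed = 2ξ₁ = 0.521 × 612 → ξ₁ = 159.4 mol.
Yield of V: 1ξ₂ / 612 = 0.0331 → ξ₂ = 20.26 mol.
Outlet amounts (n = n₀ + Σ ν·ξ):
  Q: 612 − 2(159.4) = 293.1
  R: 0 + 1(159.4) − 2(20.26) = 118.9
  V: 0 + 1(20.26) = 20.26
Total out = 432.3 mol; y_R = 118.9 / 432.3 = 0.2751.

0.275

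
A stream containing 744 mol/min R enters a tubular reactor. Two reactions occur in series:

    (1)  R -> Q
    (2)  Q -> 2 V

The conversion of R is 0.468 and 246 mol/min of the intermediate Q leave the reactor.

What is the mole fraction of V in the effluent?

Conversion of R: R consumed = 1ξ₁ = 0.468 × 744 → ξ₁ = 348.2 mol/min.
Q balance: n_Q = 0 + 1ξ₁ − 1ξ₂ = 246 → ξ₂ = (1·348.2 − 246)/1 = 102.2 mol/min.
Outlet amounts (n = n₀ + Σ ν·ξ):
  R: 744 − 1(348.2) = 395.8
  Q: 0 + 1(348.2) − 1(102.2) = 246
  V: 0 + 2(102.2) = 204.4
Total out = 846.2 mol/min; y_V = 204.4 / 846.2 = 0.2415.

0.242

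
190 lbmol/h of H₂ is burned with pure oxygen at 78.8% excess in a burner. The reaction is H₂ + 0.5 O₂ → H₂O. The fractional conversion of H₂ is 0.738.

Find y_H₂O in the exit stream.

0.484

Stoichiometric O₂ = 0.5 × 190 = 95 lbmol/h; O₂ fed = 95 × 1.788 = 169.9 lbmol/h.
Fuel reacted = 0.738 × 190 → ξ = 140.2 lbmol/h.
Outlet (n = n₀ + ν ξ):
  H₂: 190 − 1(140.2) = 49.78
  O₂: 169.9 − 0.5(140.2) = 99.75
  H₂O: 0 + 1(140.2) = 140.2
Total out = 289.8 lbmol/h; y_H₂O = 140.2 / 289.8 = 0.4839.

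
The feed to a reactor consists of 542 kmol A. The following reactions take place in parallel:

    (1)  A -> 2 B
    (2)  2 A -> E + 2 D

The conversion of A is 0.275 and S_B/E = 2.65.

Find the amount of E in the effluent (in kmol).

Conversion of A: A consumed = 0.275 × 542 = 149.1 kmol = 1ξ₁ + 2ξ₂.
Selectivity: 2ξ₁ / (1ξ₂) = 2.65 → ξ₁ = 1.325 ξ₂.
Substitute: (1·1.325 + 2) ξ₂ = 149.1 → ξ₂ = 44.83 kmol, ξ₁ = 59.4 kmol.
Outlet amounts (n = n₀ + Σ ν·ξ):
  A: 542 − 1(59.4) − 2(44.83) = 392.9
  B: 0 + 2(59.4) = 118.8
  E: 0 + 1(44.83) = 44.83
  D: 0 + 2(44.83) = 89.65

44.8 kmol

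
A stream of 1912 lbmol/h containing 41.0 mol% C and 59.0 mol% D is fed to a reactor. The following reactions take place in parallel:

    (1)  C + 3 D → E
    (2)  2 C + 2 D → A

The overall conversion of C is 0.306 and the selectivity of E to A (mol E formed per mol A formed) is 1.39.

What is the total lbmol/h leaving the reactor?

1400 lbmol/h

Conversion of C: C consumed = 0.306 × 783.9 = 239.9 lbmol/h = 1ξ₁ + 2ξ₂.
Selectivity: 1ξ₁ / (1ξ₂) = 1.39 → ξ₁ = 1.39 ξ₂.
Substitute: (1·1.39 + 2) ξ₂ = 239.9 → ξ₂ = 70.76 lbmol/h, ξ₁ = 98.36 lbmol/h.
Outlet amounts (n = n₀ + Σ ν·ξ):
  C: 783.9 − 1(98.36) − 2(70.76) = 544
  D: 1128 − 3(98.36) − 2(70.76) = 691.5
  E: 0 + 1(98.36) = 98.36
  A: 0 + 1(70.76) = 70.76
Total out = 544 + 691.5 + 98.36 + 70.76 = 1405 lbmol/h.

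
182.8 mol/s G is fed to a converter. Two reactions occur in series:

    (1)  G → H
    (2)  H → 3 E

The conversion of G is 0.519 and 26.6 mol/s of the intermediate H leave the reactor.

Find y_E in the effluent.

0.641

Conversion of G: G consumed = 1ξ₁ = 0.519 × 182.8 → ξ₁ = 94.87 mol/s.
H balance: n_H = 0 + 1ξ₁ − 1ξ₂ = 26.6 → ξ₂ = (1·94.87 − 26.6)/1 = 68.27 mol/s.
Outlet amounts (n = n₀ + Σ ν·ξ):
  G: 182.8 − 1(94.87) = 87.93
  H: 0 + 1(94.87) − 1(68.27) = 26.6
  E: 0 + 3(68.27) = 204.8
Total out = 319.3 mol/s; y_E = 204.8 / 319.3 = 0.6414.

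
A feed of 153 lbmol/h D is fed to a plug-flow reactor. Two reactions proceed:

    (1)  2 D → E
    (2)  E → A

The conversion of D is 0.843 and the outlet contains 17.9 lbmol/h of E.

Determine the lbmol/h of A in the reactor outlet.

46.6 lbmol/h

Conversion of D: D consumed = 2ξ₁ = 0.843 × 153 → ξ₁ = 64.49 lbmol/h.
E balance: n_E = 0 + 1ξ₁ − 1ξ₂ = 17.9 → ξ₂ = (1·64.49 − 17.9)/1 = 46.59 lbmol/h.
Outlet amounts (n = n₀ + Σ ν·ξ):
  D: 153 − 2(64.49) = 24.02
  E: 0 + 1(64.49) − 1(46.59) = 17.9
  A: 0 + 1(46.59) = 46.59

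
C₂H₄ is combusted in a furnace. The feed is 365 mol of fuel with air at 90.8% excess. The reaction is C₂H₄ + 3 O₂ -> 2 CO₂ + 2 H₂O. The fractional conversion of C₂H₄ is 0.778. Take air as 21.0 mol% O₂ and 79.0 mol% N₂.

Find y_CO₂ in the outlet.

Stoichiometric O₂ = 3 × 365 = 1095 mol; O₂ fed = 1095 × 1.908 = 2089 mol.
N₂ fed = 2089 × 79/21 = 7860 mol.
Fuel reacted = 0.778 × 365 → ξ = 284 mol.
Outlet (n = n₀ + ν ξ):
  C₂H₄: 365 − 1(284) = 81.03
  O₂: 2089 − 3(284) = 1237
  N₂: 7860 (inert)
  CO₂: 0 + 2(284) = 567.9
  H₂O: 0 + 2(284) = 567.9
Total out = 10310 mol; y_CO₂ = 567.9 / 10310 = 0.05507.

0.0551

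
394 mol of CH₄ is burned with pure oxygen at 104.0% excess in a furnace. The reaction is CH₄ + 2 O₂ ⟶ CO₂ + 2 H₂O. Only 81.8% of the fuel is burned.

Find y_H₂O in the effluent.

Stoichiometric O₂ = 2 × 394 = 788 mol; O₂ fed = 788 × 2.040 = 1608 mol.
Fuel reacted = 0.818 × 394 → ξ = 322.3 mol.
Outlet (n = n₀ + ν ξ):
  CH₄: 394 − 1(322.3) = 71.71
  O₂: 1608 − 2(322.3) = 962.9
  CO₂: 0 + 1(322.3) = 322.3
  H₂O: 0 + 2(322.3) = 644.6
Total out = 2002 mol; y_H₂O = 644.6 / 2002 = 0.322.

0.322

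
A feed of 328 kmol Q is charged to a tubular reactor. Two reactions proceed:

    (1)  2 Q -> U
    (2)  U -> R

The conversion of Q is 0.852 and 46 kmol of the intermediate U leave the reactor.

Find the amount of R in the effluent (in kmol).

Conversion of Q: Q consumed = 2ξ₁ = 0.852 × 328 → ξ₁ = 139.7 kmol.
U balance: n_U = 0 + 1ξ₁ − 1ξ₂ = 46 → ξ₂ = (1·139.7 − 46)/1 = 93.73 kmol.
Outlet amounts (n = n₀ + Σ ν·ξ):
  Q: 328 − 2(139.7) = 48.54
  U: 0 + 1(139.7) − 1(93.73) = 46
  R: 0 + 1(93.73) = 93.73

93.7 kmol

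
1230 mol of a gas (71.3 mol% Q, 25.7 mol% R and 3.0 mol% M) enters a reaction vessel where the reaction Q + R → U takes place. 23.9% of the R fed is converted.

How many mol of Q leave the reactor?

801 mol

R reacted = 0.239 × 316.1 = 75.55 mol; ν_R = −1, so ξ = 75.55/1 = 75.55 mol.
Outlet amounts (n = n₀ + ν ξ):
  Q: 877 − 1(75.55) = 801.4
  R: 316.1 − 1(75.55) = 240.6
  U: 0 + 1(75.55) = 75.55
  M: 36.9 (inert)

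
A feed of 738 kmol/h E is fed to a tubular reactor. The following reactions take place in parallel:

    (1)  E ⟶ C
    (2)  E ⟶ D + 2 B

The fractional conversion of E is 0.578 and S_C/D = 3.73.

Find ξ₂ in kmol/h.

ξ₂ = 90.2 kmol/h

Conversion of E: E consumed = 0.578 × 738 = 426.6 kmol/h = 1ξ₁ + 1ξ₂.
Selectivity: 1ξ₁ / (1ξ₂) = 3.73 → ξ₁ = 3.73 ξ₂.
Substitute: (1·3.73 + 1) ξ₂ = 426.6 → ξ₂ = 90.18 kmol/h, ξ₁ = 336.4 kmol/h.
Outlet amounts (n = n₀ + Σ ν·ξ):
  E: 738 − 1(336.4) − 1(90.18) = 311.4
  C: 0 + 1(336.4) = 336.4
  D: 0 + 1(90.18) = 90.18
  B: 0 + 2(90.18) = 180.4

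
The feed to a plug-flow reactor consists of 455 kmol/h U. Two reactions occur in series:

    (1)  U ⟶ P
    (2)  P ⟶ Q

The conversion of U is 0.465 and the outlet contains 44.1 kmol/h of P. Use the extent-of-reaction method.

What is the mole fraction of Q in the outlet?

0.368

Conversion of U: U consumed = 1ξ₁ = 0.465 × 455 → ξ₁ = 211.6 kmol/h.
P balance: n_P = 0 + 1ξ₁ − 1ξ₂ = 44.1 → ξ₂ = (1·211.6 − 44.1)/1 = 167.5 kmol/h.
Outlet amounts (n = n₀ + Σ ν·ξ):
  U: 455 − 1(211.6) = 243.4
  P: 0 + 1(211.6) − 1(167.5) = 44.1
  Q: 0 + 1(167.5) = 167.5
Total out = 455 kmol/h; y_Q = 167.5 / 455 = 0.3681.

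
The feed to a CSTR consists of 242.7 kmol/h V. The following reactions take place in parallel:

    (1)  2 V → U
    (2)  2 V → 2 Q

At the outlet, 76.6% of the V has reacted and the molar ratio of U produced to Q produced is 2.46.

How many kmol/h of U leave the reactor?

77.3 kmol/h

Conversion of V: V consumed = 0.766 × 242.7 = 185.9 kmol/h = 2ξ₁ + 2ξ₂.
Selectivity: 1ξ₁ / (2ξ₂) = 2.46 → ξ₁ = 4.92 ξ₂.
Substitute: (2·4.92 + 2) ξ₂ = 185.9 → ξ₂ = 15.7 kmol/h, ξ₁ = 77.25 kmol/h.
Outlet amounts (n = n₀ + Σ ν·ξ):
  V: 242.7 − 2(77.25) − 2(15.7) = 56.79
  U: 0 + 1(77.25) = 77.25
  Q: 0 + 2(15.7) = 31.4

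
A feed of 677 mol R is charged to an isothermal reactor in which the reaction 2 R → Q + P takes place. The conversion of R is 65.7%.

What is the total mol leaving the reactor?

677 mol

R reacted = 0.657 × 677 = 444.8 mol; ν_R = −2, so ξ = 444.8/2 = 222.4 mol.
Outlet amounts (n = n₀ + ν ξ):
  R: 677 − 2(222.4) = 232.2
  Q: 0 + 1(222.4) = 222.4
  P: 0 + 1(222.4) = 222.4
Total out = 232.2 + 222.4 + 222.4 = 677 mol.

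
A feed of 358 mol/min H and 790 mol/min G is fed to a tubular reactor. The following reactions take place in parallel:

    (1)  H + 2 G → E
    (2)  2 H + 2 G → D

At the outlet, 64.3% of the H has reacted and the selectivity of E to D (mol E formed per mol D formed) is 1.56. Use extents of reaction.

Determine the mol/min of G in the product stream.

459 mol/min

Conversion of H: H consumed = 0.643 × 358 = 230.2 mol/min = 1ξ₁ + 2ξ₂.
Selectivity: 1ξ₁ / (1ξ₂) = 1.56 → ξ₁ = 1.56 ξ₂.
Substitute: (1·1.56 + 2) ξ₂ = 230.2 → ξ₂ = 64.66 mol/min, ξ₁ = 100.9 mol/min.
Outlet amounts (n = n₀ + Σ ν·ξ):
  H: 358 − 1(100.9) − 2(64.66) = 127.8
  G: 790 − 2(100.9) − 2(64.66) = 458.9
  E: 0 + 1(100.9) = 100.9
  D: 0 + 1(64.66) = 64.66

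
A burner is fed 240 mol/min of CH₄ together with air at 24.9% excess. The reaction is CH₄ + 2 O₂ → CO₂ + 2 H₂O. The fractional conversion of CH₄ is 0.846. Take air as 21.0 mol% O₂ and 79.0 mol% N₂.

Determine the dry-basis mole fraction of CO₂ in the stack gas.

Stoichiometric O₂ = 2 × 240 = 480 mol/min; O₂ fed = 480 × 1.249 = 599.5 mol/min.
N₂ fed = 599.5 × 79/21 = 2255 mol/min.
Fuel reacted = 0.846 × 240 → ξ = 203 mol/min.
Outlet (n = n₀ + ν ξ):
  CH₄: 240 − 1(203) = 36.96
  O₂: 599.5 − 2(203) = 193.4
  N₂: 2255 (inert)
  CO₂: 0 + 1(203) = 203
  H₂O: 0 + 2(203) = 406.1
Dry total = 2689 mol/min; y_CO₂ (dry) = 203 / 2689 = 0.07551.

0.0755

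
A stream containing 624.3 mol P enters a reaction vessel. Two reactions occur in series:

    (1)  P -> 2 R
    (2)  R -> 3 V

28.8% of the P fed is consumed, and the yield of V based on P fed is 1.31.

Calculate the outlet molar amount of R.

Conversion of P: P consumed = 1ξ₁ = 0.288 × 624.3 → ξ₁ = 179.8 mol.
Yield of V: 3ξ₂ / 624.3 = 1.31 → ξ₂ = 272.6 mol.
Outlet amounts (n = n₀ + Σ ν·ξ):
  P: 624.3 − 1(179.8) = 444.5
  R: 0 + 2(179.8) − 1(272.6) = 86.99
  V: 0 + 3(272.6) = 817.8

87 mol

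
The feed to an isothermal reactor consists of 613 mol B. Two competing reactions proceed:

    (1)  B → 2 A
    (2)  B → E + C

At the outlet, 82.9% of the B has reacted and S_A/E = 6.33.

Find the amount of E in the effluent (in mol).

Conversion of B: B consumed = 0.829 × 613 = 508.2 mol = 1ξ₁ + 1ξ₂.
Selectivity: 2ξ₁ / (1ξ₂) = 6.33 → ξ₁ = 3.165 ξ₂.
Substitute: (1·3.165 + 1) ξ₂ = 508.2 → ξ₂ = 122 mol, ξ₁ = 386.2 mol.
Outlet amounts (n = n₀ + Σ ν·ξ):
  B: 613 − 1(386.2) − 1(122) = 104.8
  A: 0 + 2(386.2) = 772.3
  E: 0 + 1(122) = 122
  C: 0 + 1(122) = 122

122 mol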